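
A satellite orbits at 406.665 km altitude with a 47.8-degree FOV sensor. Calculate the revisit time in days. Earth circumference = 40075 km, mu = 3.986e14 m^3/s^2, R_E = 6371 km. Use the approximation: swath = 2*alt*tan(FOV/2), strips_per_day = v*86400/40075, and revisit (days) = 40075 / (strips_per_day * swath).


swath = 2*406.665*tan(0.4171337) = 360.4182 km
v = sqrt(mu/r) = 7668.8209 m/s = 7.6688 km/s
strips/day = v*86400/40075 = 7.6688*86400/40075 = 16.5337
coverage/day = strips * swath = 16.5337 * 360.4182 = 5959.0301 km
revisit = 40075 / 5959.0301 = 6.7251 days

6.7251 days


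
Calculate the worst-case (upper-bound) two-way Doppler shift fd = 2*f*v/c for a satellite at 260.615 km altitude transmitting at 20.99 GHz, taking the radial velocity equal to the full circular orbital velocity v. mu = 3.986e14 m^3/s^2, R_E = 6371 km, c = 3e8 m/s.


r = 6.631615e+06 m
v = sqrt(mu/r) = 7752.8074 m/s (worst-case radial velocity)
f = 20.99 GHz = 2.099e+10 Hz
fd = 2*f*v/c = 2*2.099e+10*7752.8074/3.0e+08
fd = 1.0848762e+06 Hz

1.0849e+06 Hz


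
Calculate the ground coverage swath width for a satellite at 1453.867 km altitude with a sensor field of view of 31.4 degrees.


FOV = 31.4 deg = 0.5480334 rad
swath = 2 * alt * tan(FOV/2) = 2 * 1453.867 * tan(0.2740167)
swath = 2 * 1453.867 * 0.2810873
swath = 817.3272 km

817.3272 km


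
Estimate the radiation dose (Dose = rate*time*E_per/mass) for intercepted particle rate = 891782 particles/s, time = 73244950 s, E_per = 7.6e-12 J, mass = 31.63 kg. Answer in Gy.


Total energy deposited = rate * time * E_per
  = 891782 * 73244950 * 7.6e-12 = 496.4208 J
Dose = E_total / mass = 496.4208 / 31.63
Dose = 15.6946 Gy

15.6946 Gy


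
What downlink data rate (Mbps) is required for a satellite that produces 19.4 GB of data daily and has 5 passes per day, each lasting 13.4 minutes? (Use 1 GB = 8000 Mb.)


total contact time = 5 * 13.4 * 60 = 4020.0000 s
data = 19.4 GB = 155200.0000 Mb
rate = 155200.0000 / 4020.0000 = 38.6070 Mbps

38.6070 Mbps


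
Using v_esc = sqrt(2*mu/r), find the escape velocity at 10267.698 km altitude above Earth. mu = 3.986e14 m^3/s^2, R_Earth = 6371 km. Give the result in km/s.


r = 6371.0 + 10267.698 = 16638.6980 km = 1.6638698e+07 m
v_esc = sqrt(2*mu/r) = sqrt(2*3.986e14 / 1.6638698e+07)
v_esc = 6921.8786 m/s = 6.9219 km/s

6.9219 km/s


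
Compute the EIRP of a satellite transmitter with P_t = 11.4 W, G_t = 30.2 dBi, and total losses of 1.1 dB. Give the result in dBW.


Pt = 11.4 W = 10.5690 dBW
EIRP = Pt_dBW + Gt - losses = 10.5690 + 30.2 - 1.1 = 39.6690 dBW

39.6690 dBW


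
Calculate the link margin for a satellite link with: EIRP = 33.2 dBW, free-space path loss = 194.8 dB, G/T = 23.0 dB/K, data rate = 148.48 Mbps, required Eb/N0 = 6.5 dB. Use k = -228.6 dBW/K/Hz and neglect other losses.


C/N0 = EIRP - FSPL + G/T - k = 33.2 - 194.8 + 23.0 - (-228.6)
C/N0 = 90.0000 dB-Hz
R_b = 148.48 Mbps = 1.4848e+08 bps -> 10*log10(R_b) = 81.7167 dB-Hz
Eb/N0 = C/N0 - 10*log10(R_b) = 90.0000 - 81.7167 = 8.2833 dB
Margin = Eb/N0 - Eb/N0_req = 8.2833 - 6.5 = 1.7833 dB (link closes)

1.7833 dB


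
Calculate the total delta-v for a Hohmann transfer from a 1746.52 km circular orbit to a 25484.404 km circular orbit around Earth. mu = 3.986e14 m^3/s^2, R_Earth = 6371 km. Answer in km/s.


r1 = 8117.5200 km = 8.11752e+06 m
r2 = 31855.4040 km = 3.1855404e+07 m
dv1 = sqrt(mu/r1)*(sqrt(2*r2/(r1+r2)) - 1) = 1839.2841 m/s
dv2 = sqrt(mu/r2)*(1 - sqrt(2*r1/(r1+r2))) = 1282.9951 m/s
total dv = |dv1| + |dv2| = 1839.2841 + 1282.9951 = 3122.2791 m/s = 3.1223 km/s

3.1223 km/s


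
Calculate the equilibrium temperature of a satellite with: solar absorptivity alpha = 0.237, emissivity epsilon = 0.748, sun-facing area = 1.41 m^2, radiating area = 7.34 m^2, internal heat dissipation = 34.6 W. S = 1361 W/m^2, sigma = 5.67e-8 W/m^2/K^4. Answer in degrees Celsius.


Numerator = alpha*S*A_sun + Q_int = 0.237*1361*1.41 + 34.6 = 489.4054 W
Denominator = eps*sigma*A_rad = 0.748*5.67e-8*7.34 = 3.1130114e-07 W/K^4
T^4 = 1.5721284e+09 K^4
T = 199.1233 K = -74.0267 C

-74.0267 degrees Celsius


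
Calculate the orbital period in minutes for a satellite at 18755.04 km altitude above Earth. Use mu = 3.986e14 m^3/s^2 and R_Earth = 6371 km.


r = 25126.0400 km = 2.512604e+07 m
T = 2*pi*sqrt(r^3/mu) = 2*pi*sqrt(1.5862518e+22 / 3.986e14)
T = 39636.6819 s = 660.6114 min

660.6114 minutes


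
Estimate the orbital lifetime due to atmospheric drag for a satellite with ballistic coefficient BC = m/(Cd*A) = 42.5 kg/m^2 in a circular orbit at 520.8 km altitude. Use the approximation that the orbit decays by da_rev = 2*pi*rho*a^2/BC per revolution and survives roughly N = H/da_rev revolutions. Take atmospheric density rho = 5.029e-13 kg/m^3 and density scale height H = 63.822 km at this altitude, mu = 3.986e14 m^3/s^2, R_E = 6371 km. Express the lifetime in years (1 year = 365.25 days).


a = R_E + alt = 6891.8000 km = 6.8918e+06 m
da_rev = 2*pi*rho*a^2/BC = 2*pi*5.029e-13*(6.8918e+06)^2/42.5 = 3.531327 m per revolution
N = H/da_rev = 63822.0000 m / 3.531327 m = 18073.0939 revolutions
P = 2*pi*sqrt(a^3/mu) = 5693.9050 s
lifetime = N*P = 18073.0939 * 5693.9050 = 1.0290648e+08 s = 1191.0472 days
years = 1191.0472 / 365.25 = 3.2609 years

3.2609 years


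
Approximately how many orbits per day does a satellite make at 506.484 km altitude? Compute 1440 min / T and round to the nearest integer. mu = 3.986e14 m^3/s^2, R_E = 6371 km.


r = 6.877484e+06 m
T = 2*pi*sqrt(r^3/mu) = 5676.1727 s = 94.6029 min
revs/day = 1440 / 94.6029 = 15.2215
Rounded: 15 revolutions per day

15 revolutions per day


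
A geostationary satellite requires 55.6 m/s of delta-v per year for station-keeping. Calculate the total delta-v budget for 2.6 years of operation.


dV = rate * years = 55.6 * 2.6
dV = 144.5600 m/s

144.5600 m/s


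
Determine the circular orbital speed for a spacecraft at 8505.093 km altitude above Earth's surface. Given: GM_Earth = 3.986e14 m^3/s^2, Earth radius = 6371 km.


r = R_E + alt = 6371.0 + 8505.093 = 14876.0930 km = 1.4876093e+07 m
v = sqrt(mu/r) = sqrt(3.986e14 / 1.4876093e+07) = 5176.3568 m/s = 5.1764 km/s

5.1764 km/s


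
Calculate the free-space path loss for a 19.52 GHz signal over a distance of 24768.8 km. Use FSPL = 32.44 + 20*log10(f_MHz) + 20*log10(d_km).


f = 19.52 GHz = 19520.0000 MHz
d = 24768.8 km
FSPL = 32.44 + 20*log10(19520.0000) + 20*log10(24768.8)
FSPL = 32.44 + 85.8096 + 87.8781
FSPL = 206.1277 dB

206.1277 dB


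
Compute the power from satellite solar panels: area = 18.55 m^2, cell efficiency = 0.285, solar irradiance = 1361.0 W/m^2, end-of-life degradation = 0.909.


P = area * eta * S * degradation
P = 18.55 * 0.285 * 1361.0 * 0.909
P = 6540.4975 W

6540.4975 W


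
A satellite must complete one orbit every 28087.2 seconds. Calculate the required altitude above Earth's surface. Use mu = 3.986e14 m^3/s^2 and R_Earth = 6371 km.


T = 28087.2 s
r = (mu*T^2/(4*pi^2))^(1/3) = (3.986e14 * 28087.2^2 / (4*pi^2))^(1/3)
r = 1.9970924e+07 m = 19970.9236 km
alt = r - R_E = 19970.9236 - 6371 = 13599.9236 km

13599.9236 km


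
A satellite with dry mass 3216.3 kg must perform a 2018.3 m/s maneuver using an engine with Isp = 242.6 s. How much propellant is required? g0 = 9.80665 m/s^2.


ve = Isp * g0 = 242.6 * 9.80665 = 2379.093290 m/s
mass ratio = exp(dv/ve) = exp(2018.3/2379.093290) = 2.33578589
m_prop = m_dry * (mr - 1) = 3216.3 * (2.33578589 - 1)
m_prop = 4296.2882 kg

4296.2882 kg


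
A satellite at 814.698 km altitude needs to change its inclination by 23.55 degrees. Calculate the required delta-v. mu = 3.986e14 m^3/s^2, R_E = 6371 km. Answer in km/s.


r = 7185.6980 km = 7.185698e+06 m
V = sqrt(mu/r) = 7447.9057 m/s
di = 23.55 deg = 0.411025 rad
dV = 2*V*sin(di/2) = 2*7447.9057*sin(0.2055125)
dV = 3039.7721 m/s = 3.0398 km/s

3.0398 km/s


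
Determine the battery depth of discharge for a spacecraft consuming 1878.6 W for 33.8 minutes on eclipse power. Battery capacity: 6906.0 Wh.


E_used = P * t / 60 = 1878.6 * 33.8 / 60 = 1058.2780 Wh
DOD = E_used / E_total * 100 = 1058.2780 / 6906.0 * 100
DOD = 15.3240 %

15.3240 %


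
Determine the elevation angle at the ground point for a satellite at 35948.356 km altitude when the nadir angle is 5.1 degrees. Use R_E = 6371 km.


r = R_E + alt = 42319.3560 km
Law of sines in the satellite / Earth-center / ground-point triangle:
  sin(nadir)/R_E = sin(90 + el)/r  =>  cos(el) = (r/R_E)*sin(nadir)
cos(el) = (42319.3560 / 6371.0000) * sin(5.1 deg) = 0.5904802
el = arccos(0.5904802) = 53.8089 deg
(Earth-central angle = 90 - nadir - el = 31.0911 deg)

53.8089 degrees


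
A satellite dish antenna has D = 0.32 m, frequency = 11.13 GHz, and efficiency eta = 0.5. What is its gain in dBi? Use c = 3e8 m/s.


lambda = c/f = 3e8 / 1.113e+10 = 0.02695418 m
G = eta*(pi*D/lambda)^2 = 0.5*(pi*0.32/0.02695418)^2
G = 695.5327 (linear)
G = 10*log10(695.5327) = 28.4232 dBi

28.4232 dBi


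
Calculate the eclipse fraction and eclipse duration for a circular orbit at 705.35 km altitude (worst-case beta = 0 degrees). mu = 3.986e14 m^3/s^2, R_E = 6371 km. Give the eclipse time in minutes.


r = 7076.3500 km
T = 98.7356 min
Eclipse fraction = arcsin(R_E/r)/pi = arcsin(6371.0000/7076.3500)/pi
= arcsin(0.9003229)/pi = 0.3566697
Eclipse duration = 0.3566697 * 98.7356 = 35.2160 min

35.2160 minutes


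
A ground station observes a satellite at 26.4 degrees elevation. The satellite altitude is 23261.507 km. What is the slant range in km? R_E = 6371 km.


h = 23261.507 km, el = 26.4 deg
d = -R_E*sin(el) + sqrt((R_E*sin(el))^2 + 2*R_E*h + h^2)
d = -6371.0000*sin(0.4607669) + sqrt((6371.0000*0.4446352)^2 + 2*6371.0000*23261.507 + 23261.507^2)
d = 26245.0631 km

26245.0631 km


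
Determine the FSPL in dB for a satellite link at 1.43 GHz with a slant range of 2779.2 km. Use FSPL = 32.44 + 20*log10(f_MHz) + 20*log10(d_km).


f = 1.43 GHz = 1430.0000 MHz
d = 2779.2 km
FSPL = 32.44 + 20*log10(1430.0000) + 20*log10(2779.2)
FSPL = 32.44 + 63.1067 + 68.8784
FSPL = 164.4251 dB

164.4251 dB


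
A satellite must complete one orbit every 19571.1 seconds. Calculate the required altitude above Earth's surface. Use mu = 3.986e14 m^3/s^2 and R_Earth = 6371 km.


T = 19571.1 s
r = (mu*T^2/(4*pi^2))^(1/3) = (3.986e14 * 19571.1^2 / (4*pi^2))^(1/3)
r = 1.5696495e+07 m = 15696.4947 km
alt = r - R_E = 15696.4947 - 6371 = 9325.4947 km

9325.4947 km


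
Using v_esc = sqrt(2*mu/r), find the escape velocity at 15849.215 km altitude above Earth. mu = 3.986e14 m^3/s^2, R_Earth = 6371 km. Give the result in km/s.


r = 6371.0 + 15849.215 = 22220.2150 km = 2.2220215e+07 m
v_esc = sqrt(2*mu/r) = sqrt(2*3.986e14 / 2.2220215e+07)
v_esc = 5989.7613 m/s = 5.9898 km/s

5.9898 km/s


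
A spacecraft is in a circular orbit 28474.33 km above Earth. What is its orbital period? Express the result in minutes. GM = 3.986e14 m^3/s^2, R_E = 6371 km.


r = 34845.3300 km = 3.484533e+07 m
T = 2*pi*sqrt(r^3/mu) = 2*pi*sqrt(4.2309096e+22 / 3.986e14)
T = 64733.3517 s = 1078.8892 min

1078.8892 minutes


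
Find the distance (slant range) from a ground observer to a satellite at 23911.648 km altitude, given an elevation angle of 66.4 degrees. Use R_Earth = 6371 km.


h = 23911.648 km, el = 66.4 deg
d = -R_E*sin(el) + sqrt((R_E*sin(el))^2 + 2*R_E*h + h^2)
d = -6371.0000*sin(1.1589) + sqrt((6371.0000*0.9163627)^2 + 2*6371.0000*23911.648 + 23911.648^2)
d = 24336.8939 km

24336.8939 km


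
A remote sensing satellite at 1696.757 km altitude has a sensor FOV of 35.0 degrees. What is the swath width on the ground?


FOV = 35.0 deg = 0.6108652 rad
swath = 2 * alt * tan(FOV/2) = 2 * 1696.757 * tan(0.3054326)
swath = 2 * 1696.757 * 0.3152988
swath = 1069.9709 km

1069.9709 km


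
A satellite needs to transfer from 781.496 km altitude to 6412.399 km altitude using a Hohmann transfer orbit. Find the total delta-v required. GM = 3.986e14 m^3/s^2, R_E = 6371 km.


r1 = 7152.4960 km = 7.152496e+06 m
r2 = 12783.3990 km = 1.2783399e+07 m
dv1 = sqrt(mu/r1)*(sqrt(2*r2/(r1+r2)) - 1) = 988.7867 m/s
dv2 = sqrt(mu/r2)*(1 - sqrt(2*r1/(r1+r2))) = 853.8889 m/s
total dv = |dv1| + |dv2| = 988.7867 + 853.8889 = 1842.6756 m/s = 1.8427 km/s

1.8427 km/s


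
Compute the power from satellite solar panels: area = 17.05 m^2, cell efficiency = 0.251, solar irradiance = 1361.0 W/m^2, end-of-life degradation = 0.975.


P = area * eta * S * degradation
P = 17.05 * 0.251 * 1361.0 * 0.975
P = 5678.8559 W

5678.8559 W


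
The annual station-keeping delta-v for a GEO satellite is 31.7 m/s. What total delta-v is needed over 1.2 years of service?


dV = rate * years = 31.7 * 1.2
dV = 38.0400 m/s

38.0400 m/s


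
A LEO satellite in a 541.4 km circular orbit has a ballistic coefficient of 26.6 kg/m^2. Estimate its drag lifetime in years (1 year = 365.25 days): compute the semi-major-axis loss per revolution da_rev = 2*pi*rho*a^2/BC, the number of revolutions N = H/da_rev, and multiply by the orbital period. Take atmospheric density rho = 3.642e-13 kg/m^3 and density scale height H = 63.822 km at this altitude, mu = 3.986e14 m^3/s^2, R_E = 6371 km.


a = R_E + alt = 6912.4000 km = 6.9124e+06 m
da_rev = 2*pi*rho*a^2/BC = 2*pi*3.642e-13*(6.9124e+06)^2/26.6 = 4.110512 m per revolution
N = H/da_rev = 63822.0000 m / 4.110512 m = 15526.5338 revolutions
P = 2*pi*sqrt(a^3/mu) = 5719.4532 s
lifetime = N*P = 15526.5338 * 5719.4532 = 8.8803284e+07 s = 1027.8158 days
years = 1027.8158 / 365.25 = 2.8140 years

2.8140 years


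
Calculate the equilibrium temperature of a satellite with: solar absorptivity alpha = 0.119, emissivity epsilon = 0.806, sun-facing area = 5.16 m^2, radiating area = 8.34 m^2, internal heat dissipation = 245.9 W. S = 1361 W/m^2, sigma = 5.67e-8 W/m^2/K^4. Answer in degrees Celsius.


Numerator = alpha*S*A_sun + Q_int = 0.119*1361*5.16 + 245.9 = 1081.6084 W
Denominator = eps*sigma*A_rad = 0.806*5.67e-8*8.34 = 3.8113967e-07 W/K^4
T^4 = 2.837827e+09 K^4
T = 230.8057 K = -42.3443 C

-42.3443 degrees Celsius


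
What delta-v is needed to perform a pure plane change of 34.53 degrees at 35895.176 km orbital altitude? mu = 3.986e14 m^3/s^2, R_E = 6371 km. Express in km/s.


r = 42266.1760 km = 4.2266176e+07 m
V = sqrt(mu/r) = 3070.9459 m/s
di = 34.53 deg = 0.6026622 rad
dV = 2*V*sin(di/2) = 2*3070.9459*sin(0.3013311)
dV = 1822.8618 m/s = 1.8229 km/s

1.8229 km/s


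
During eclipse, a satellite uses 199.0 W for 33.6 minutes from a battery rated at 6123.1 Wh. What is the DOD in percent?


E_used = P * t / 60 = 199.0 * 33.6 / 60 = 111.4400 Wh
DOD = E_used / E_total * 100 = 111.4400 / 6123.1 * 100
DOD = 1.8200 %

1.8200 %


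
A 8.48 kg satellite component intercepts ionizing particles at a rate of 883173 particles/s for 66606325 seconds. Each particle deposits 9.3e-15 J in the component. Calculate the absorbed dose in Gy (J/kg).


Total energy deposited = rate * time * E_per
  = 883173 * 66606325 * 9.3e-15 = 0.5470716 J
Dose = E_total / mass = 0.5470716 / 8.48
Dose = 0.06451317 Gy

0.0645 Gy


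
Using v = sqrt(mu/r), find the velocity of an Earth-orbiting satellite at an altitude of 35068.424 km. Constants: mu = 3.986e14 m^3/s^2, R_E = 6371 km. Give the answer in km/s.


r = R_E + alt = 6371.0 + 35068.424 = 41439.4240 km = 4.1439424e+07 m
v = sqrt(mu/r) = sqrt(3.986e14 / 4.1439424e+07) = 3101.4286 m/s = 3.1014 km/s

3.1014 km/s


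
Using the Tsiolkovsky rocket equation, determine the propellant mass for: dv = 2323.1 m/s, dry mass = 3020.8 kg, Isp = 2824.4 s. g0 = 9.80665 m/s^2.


ve = Isp * g0 = 2824.4 * 9.80665 = 27697.902260 m/s
mass ratio = exp(dv/ve) = exp(2323.1/27697.902260) = 1.08749053
m_prop = m_dry * (mr - 1) = 3020.8 * (1.08749053 - 1)
m_prop = 264.2914 kg

264.2914 kg


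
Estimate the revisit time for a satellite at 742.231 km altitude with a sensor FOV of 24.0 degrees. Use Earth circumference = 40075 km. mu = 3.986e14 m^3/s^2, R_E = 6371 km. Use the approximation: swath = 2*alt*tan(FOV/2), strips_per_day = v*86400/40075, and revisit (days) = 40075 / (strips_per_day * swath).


swath = 2*742.231*tan(0.2094395) = 315.5321 km
v = sqrt(mu/r) = 7485.7478 m/s = 7.4857 km/s
strips/day = v*86400/40075 = 7.4857*86400/40075 = 16.1390
coverage/day = strips * swath = 16.1390 * 315.5321 = 5092.3589 km
revisit = 40075 / 5092.3589 = 7.8696 days

7.8696 days


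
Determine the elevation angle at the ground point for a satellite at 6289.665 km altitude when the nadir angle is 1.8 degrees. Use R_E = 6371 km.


r = R_E + alt = 12660.6650 km
Law of sines in the satellite / Earth-center / ground-point triangle:
  sin(nadir)/R_E = sin(90 + el)/r  =>  cos(el) = (r/R_E)*sin(nadir)
cos(el) = (12660.6650 / 6371.0000) * sin(1.8 deg) = 0.06242051
el = arccos(0.06242051) = 86.4212 deg
(Earth-central angle = 90 - nadir - el = 1.7788 deg)

86.4212 degrees


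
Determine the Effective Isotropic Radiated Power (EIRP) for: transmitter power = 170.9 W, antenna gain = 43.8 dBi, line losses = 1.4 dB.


Pt = 170.9 W = 22.3274 dBW
EIRP = Pt_dBW + Gt - losses = 22.3274 + 43.8 - 1.4 = 64.7274 dBW

64.7274 dBW


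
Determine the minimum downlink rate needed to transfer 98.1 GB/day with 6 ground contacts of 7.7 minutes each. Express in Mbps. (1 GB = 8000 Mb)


total contact time = 6 * 7.7 * 60 = 2772.0000 s
data = 98.1 GB = 784800.0000 Mb
rate = 784800.0000 / 2772.0000 = 283.1169 Mbps

283.1169 Mbps


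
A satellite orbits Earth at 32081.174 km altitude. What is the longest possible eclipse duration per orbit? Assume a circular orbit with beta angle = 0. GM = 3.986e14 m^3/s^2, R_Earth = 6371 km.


r = 38452.1740 km
T = 1250.6659 min
Eclipse fraction = arcsin(R_E/r)/pi = arcsin(6371.0000/38452.1740)/pi
= arcsin(0.1656863)/pi = 0.05298393
Eclipse duration = 0.05298393 * 1250.6659 = 66.2652 min

66.2652 minutes


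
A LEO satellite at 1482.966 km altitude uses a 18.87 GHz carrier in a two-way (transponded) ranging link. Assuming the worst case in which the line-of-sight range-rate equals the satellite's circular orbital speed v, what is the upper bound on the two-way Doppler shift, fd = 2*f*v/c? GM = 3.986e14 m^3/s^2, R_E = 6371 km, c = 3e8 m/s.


r = 7.853966e+06 m
v = sqrt(mu/r) = 7124.0037 m/s (worst-case radial velocity)
f = 18.87 GHz = 1.887e+10 Hz
fd = 2*f*v/c = 2*1.887e+10*7124.0037/3.0e+08
fd = 896199.6704 Hz

896199.6704 Hz


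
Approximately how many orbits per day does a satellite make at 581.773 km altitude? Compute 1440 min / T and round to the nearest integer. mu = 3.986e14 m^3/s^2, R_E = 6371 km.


r = 6.952773e+06 m
T = 2*pi*sqrt(r^3/mu) = 5769.6344 s = 96.1606 min
revs/day = 1440 / 96.1606 = 14.9750
Rounded: 15 revolutions per day

15 revolutions per day


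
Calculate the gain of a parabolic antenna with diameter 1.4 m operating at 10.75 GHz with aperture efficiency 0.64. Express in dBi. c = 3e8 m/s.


lambda = c/f = 3e8 / 1.075e+10 = 0.02790698 m
G = eta*(pi*D/lambda)^2 = 0.64*(pi*1.4/0.02790698)^2
G = 15896.8183 (linear)
G = 10*log10(15896.8183) = 42.0131 dBi

42.0131 dBi


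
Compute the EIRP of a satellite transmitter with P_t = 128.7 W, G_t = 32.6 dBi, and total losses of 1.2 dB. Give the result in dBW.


Pt = 128.7 W = 21.0958 dBW
EIRP = Pt_dBW + Gt - losses = 21.0958 + 32.6 - 1.2 = 52.4958 dBW

52.4958 dBW


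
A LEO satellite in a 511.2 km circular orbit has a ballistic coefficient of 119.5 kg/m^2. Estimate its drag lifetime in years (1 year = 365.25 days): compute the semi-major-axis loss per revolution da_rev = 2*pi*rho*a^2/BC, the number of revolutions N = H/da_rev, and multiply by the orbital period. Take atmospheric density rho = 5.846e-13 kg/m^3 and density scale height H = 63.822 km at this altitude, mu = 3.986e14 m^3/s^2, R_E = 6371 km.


a = R_E + alt = 6882.2000 km = 6.8822e+06 m
da_rev = 2*pi*rho*a^2/BC = 2*pi*5.846e-13*(6.8822e+06)^2/119.5 = 1.455879 m per revolution
N = H/da_rev = 63822.0000 m / 1.455879 m = 43837.4271 revolutions
P = 2*pi*sqrt(a^3/mu) = 5682.0121 s
lifetime = N*P = 43837.4271 * 5682.0121 = 2.4908479e+08 s = 2882.9258 days
years = 2882.9258 / 365.25 = 7.8930 years

7.8930 years


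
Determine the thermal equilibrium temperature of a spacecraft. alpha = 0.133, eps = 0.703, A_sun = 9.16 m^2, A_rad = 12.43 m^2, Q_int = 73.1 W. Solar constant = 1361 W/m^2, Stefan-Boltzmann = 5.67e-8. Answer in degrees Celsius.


Numerator = alpha*S*A_sun + Q_int = 0.133*1361*9.16 + 73.1 = 1731.1791 W
Denominator = eps*sigma*A_rad = 0.703*5.67e-8*12.43 = 4.9546104e-07 W/K^4
T^4 = 3.4940771e+09 K^4
T = 243.1270 K = -30.0230 C

-30.0230 degrees Celsius


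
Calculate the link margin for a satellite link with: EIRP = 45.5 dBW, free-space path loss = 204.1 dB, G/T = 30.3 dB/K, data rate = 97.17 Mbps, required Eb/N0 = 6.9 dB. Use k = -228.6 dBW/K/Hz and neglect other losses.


C/N0 = EIRP - FSPL + G/T - k = 45.5 - 204.1 + 30.3 - (-228.6)
C/N0 = 100.3000 dB-Hz
R_b = 97.17 Mbps = 9.717e+07 bps -> 10*log10(R_b) = 79.8753 dB-Hz
Eb/N0 = C/N0 - 10*log10(R_b) = 100.3000 - 79.8753 = 20.4247 dB
Margin = Eb/N0 - Eb/N0_req = 20.4247 - 6.9 = 13.5247 dB (link closes)

13.5247 dB


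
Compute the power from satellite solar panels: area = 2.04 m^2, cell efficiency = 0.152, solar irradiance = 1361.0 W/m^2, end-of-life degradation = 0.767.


P = area * eta * S * degradation
P = 2.04 * 0.152 * 1361.0 * 0.767
P = 323.6885 W

323.6885 W


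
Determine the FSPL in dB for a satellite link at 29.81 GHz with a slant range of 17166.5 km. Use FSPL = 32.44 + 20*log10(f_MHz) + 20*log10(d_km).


f = 29.81 GHz = 29810.0000 MHz
d = 17166.5 km
FSPL = 32.44 + 20*log10(29810.0000) + 20*log10(17166.5)
FSPL = 32.44 + 89.4872 + 84.6936
FSPL = 206.6209 dB

206.6209 dB


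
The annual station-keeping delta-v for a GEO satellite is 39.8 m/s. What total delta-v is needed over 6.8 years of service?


dV = rate * years = 39.8 * 6.8
dV = 270.6400 m/s

270.6400 m/s


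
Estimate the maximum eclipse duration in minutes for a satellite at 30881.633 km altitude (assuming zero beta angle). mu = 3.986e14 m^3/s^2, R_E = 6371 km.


r = 37252.6330 km
T = 1192.6017 min
Eclipse fraction = arcsin(R_E/r)/pi = arcsin(6371.0000/37252.6330)/pi
= arcsin(0.1710215)/pi = 0.05470675
Eclipse duration = 0.05470675 * 1192.6017 = 65.2434 min

65.2434 minutes


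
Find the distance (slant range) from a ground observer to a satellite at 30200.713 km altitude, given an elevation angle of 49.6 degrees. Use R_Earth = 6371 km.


h = 30200.713 km, el = 49.6 deg
d = -R_E*sin(el) + sqrt((R_E*sin(el))^2 + 2*R_E*h + h^2)
d = -6371.0000*sin(0.8656833) + sqrt((6371.0000*0.7615383)^2 + 2*6371.0000*30200.713 + 30200.713^2)
d = 31486.1003 km

31486.1003 km


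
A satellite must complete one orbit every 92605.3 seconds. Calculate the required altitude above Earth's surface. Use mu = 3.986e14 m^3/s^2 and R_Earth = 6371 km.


T = 92605.3 s
r = (mu*T^2/(4*pi^2))^(1/3) = (3.986e14 * 92605.3^2 / (4*pi^2))^(1/3)
r = 4.4240132e+07 m = 44240.1320 km
alt = r - R_E = 44240.1320 - 6371 = 37869.1320 km

37869.1320 km


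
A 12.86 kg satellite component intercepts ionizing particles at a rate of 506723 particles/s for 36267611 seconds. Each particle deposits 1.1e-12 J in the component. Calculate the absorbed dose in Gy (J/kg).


Total energy deposited = rate * time * E_per
  = 506723 * 36267611 * 1.1e-12 = 20.2154 J
Dose = E_total / mass = 20.2154 / 12.86
Dose = 1.5720 Gy

1.5720 Gy


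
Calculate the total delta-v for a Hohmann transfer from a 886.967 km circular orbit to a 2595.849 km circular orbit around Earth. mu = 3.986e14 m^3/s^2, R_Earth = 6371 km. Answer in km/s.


r1 = 7257.9670 km = 7.257967e+06 m
r2 = 8966.8490 km = 8.966849e+06 m
dv1 = sqrt(mu/r1)*(sqrt(2*r2/(r1+r2)) - 1) = 380.5002 m/s
dv2 = sqrt(mu/r2)*(1 - sqrt(2*r1/(r1+r2))) = 360.8832 m/s
total dv = |dv1| + |dv2| = 380.5002 + 360.8832 = 741.3833 m/s = 0.7413833 km/s

0.7414 km/s


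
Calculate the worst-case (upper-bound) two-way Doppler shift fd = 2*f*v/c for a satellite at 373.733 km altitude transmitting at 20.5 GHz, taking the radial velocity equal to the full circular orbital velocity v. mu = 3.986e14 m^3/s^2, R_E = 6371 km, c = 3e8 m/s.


r = 6.744733e+06 m
v = sqrt(mu/r) = 7687.5201 m/s (worst-case radial velocity)
f = 20.5 GHz = 2.05e+10 Hz
fd = 2*f*v/c = 2*2.05e+10*7687.5201/3.0e+08
fd = 1.0506278e+06 Hz

1.0506e+06 Hz


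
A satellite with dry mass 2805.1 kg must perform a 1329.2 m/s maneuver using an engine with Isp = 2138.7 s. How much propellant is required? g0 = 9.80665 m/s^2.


ve = Isp * g0 = 2138.7 * 9.80665 = 20973.482355 m/s
mass ratio = exp(dv/ve) = exp(1329.2/20973.482355) = 1.06542658
m_prop = m_dry * (mr - 1) = 2805.1 * (1.06542658 - 1)
m_prop = 183.5281 kg

183.5281 kg


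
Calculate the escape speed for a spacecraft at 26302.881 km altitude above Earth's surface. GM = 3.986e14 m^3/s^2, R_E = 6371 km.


r = 6371.0 + 26302.881 = 32673.8810 km = 3.2673881e+07 m
v_esc = sqrt(2*mu/r) = sqrt(2*3.986e14 / 3.2673881e+07)
v_esc = 4939.5033 m/s = 4.9395 km/s

4.9395 km/s


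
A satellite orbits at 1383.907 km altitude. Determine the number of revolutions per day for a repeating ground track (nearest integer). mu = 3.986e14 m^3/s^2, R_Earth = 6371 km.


r = 7.754907e+06 m
T = 2*pi*sqrt(r^3/mu) = 6796.3559 s = 113.2726 min
revs/day = 1440 / 113.2726 = 12.7127
Rounded: 13 revolutions per day

13 revolutions per day


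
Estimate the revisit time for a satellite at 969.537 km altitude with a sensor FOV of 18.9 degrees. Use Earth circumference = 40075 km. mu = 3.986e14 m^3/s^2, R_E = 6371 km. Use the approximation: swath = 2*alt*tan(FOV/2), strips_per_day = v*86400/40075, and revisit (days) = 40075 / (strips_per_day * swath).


swath = 2*969.537*tan(0.1649336) = 322.7504 km
v = sqrt(mu/r) = 7368.9351 m/s = 7.3689 km/s
strips/day = v*86400/40075 = 7.3689*86400/40075 = 15.8871
coverage/day = strips * swath = 15.8871 * 322.7504 = 5127.5717 km
revisit = 40075 / 5127.5717 = 7.8156 days

7.8156 days


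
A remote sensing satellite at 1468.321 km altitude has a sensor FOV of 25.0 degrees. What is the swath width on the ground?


FOV = 25.0 deg = 0.4363323 rad
swath = 2 * alt * tan(FOV/2) = 2 * 1468.321 * tan(0.2181662)
swath = 2 * 1468.321 * 0.2216947
swath = 651.0379 km

651.0379 km


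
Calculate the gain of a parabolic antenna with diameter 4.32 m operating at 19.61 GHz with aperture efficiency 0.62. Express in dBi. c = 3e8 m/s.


lambda = c/f = 3e8 / 1.961e+10 = 0.01529832 m
G = eta*(pi*D/lambda)^2 = 0.62*(pi*4.32/0.01529832)^2
G = 487945.8250 (linear)
G = 10*log10(487945.8250) = 56.8837 dBi

56.8837 dBi


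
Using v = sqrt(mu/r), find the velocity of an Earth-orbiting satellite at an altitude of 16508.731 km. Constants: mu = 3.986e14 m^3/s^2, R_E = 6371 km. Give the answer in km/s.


r = R_E + alt = 6371.0 + 16508.731 = 22879.7310 km = 2.2879731e+07 m
v = sqrt(mu/r) = sqrt(3.986e14 / 2.2879731e+07) = 4173.9111 m/s = 4.1739 km/s

4.1739 km/s


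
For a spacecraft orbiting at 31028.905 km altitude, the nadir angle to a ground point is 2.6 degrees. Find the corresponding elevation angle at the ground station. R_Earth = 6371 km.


r = R_E + alt = 37399.9050 km
Law of sines in the satellite / Earth-center / ground-point triangle:
  sin(nadir)/R_E = sin(90 + el)/r  =>  cos(el) = (r/R_E)*sin(nadir)
cos(el) = (37399.9050 / 6371.0000) * sin(2.6 deg) = 0.2662959
el = arccos(0.2662959) = 74.5560 deg
(Earth-central angle = 90 - nadir - el = 12.8440 deg)

74.5560 degrees


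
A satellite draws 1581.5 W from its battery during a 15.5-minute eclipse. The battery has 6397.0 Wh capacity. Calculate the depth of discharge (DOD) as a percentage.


E_used = P * t / 60 = 1581.5 * 15.5 / 60 = 408.5542 Wh
DOD = E_used / E_total * 100 = 408.5542 / 6397.0 * 100
DOD = 6.3867 %

6.3867 %


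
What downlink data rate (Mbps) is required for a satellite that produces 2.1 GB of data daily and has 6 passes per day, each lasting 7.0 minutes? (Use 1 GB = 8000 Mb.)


total contact time = 6 * 7.0 * 60 = 2520.0000 s
data = 2.1 GB = 16800.0000 Mb
rate = 16800.0000 / 2520.0000 = 6.6667 Mbps

6.6667 Mbps


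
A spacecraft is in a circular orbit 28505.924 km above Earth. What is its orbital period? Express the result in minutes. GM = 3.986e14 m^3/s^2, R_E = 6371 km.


r = 34876.9240 km = 3.4876924e+07 m
T = 2*pi*sqrt(r^3/mu) = 2*pi*sqrt(4.2424284e+22 / 3.986e14)
T = 64821.4115 s = 1080.3569 min

1080.3569 minutes


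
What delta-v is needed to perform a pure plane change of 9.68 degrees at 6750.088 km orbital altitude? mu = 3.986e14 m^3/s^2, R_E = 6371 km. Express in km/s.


r = 13121.0880 km = 1.3121088e+07 m
V = sqrt(mu/r) = 5511.6765 m/s
di = 9.68 deg = 0.1689479 rad
dV = 2*V*sin(di/2) = 2*5511.6765*sin(0.08447394)
dV = 930.0789 m/s = 0.9300789 km/s

0.9301 km/s


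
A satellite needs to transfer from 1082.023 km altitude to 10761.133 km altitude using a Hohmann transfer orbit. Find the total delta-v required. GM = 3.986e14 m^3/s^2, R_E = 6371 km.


r1 = 7453.0230 km = 7.453023e+06 m
r2 = 17132.1330 km = 1.7132133e+07 m
dv1 = sqrt(mu/r1)*(sqrt(2*r2/(r1+r2)) - 1) = 1320.3799 m/s
dv2 = sqrt(mu/r2)*(1 - sqrt(2*r1/(r1+r2))) = 1067.6621 m/s
total dv = |dv1| + |dv2| = 1320.3799 + 1067.6621 = 2388.0420 m/s = 2.3880 km/s

2.3880 km/s


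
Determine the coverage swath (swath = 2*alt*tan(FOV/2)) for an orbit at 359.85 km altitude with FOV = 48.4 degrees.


FOV = 48.4 deg = 0.8447394 rad
swath = 2 * alt * tan(FOV/2) = 2 * 359.85 * tan(0.4223697)
swath = 2 * 359.85 * 0.4494178
swath = 323.4460 km

323.4460 km


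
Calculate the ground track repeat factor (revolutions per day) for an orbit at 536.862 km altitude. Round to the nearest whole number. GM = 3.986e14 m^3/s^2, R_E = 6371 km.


r = 6.907862e+06 m
T = 2*pi*sqrt(r^3/mu) = 5713.8219 s = 95.2304 min
revs/day = 1440 / 95.2304 = 15.1212
Rounded: 15 revolutions per day

15 revolutions per day


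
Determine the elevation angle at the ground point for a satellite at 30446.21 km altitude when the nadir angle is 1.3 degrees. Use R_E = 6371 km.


r = R_E + alt = 36817.2100 km
Law of sines in the satellite / Earth-center / ground-point triangle:
  sin(nadir)/R_E = sin(90 + el)/r  =>  cos(el) = (r/R_E)*sin(nadir)
cos(el) = (36817.2100 / 6371.0000) * sin(1.3 deg) = 0.1311073
el = arccos(0.1311073) = 82.4664 deg
(Earth-central angle = 90 - nadir - el = 6.2336 deg)

82.4664 degrees


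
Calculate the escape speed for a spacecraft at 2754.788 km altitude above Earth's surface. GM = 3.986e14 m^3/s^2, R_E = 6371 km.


r = 6371.0 + 2754.788 = 9125.7880 km = 9.125788e+06 m
v_esc = sqrt(2*mu/r) = sqrt(2*3.986e14 / 9.125788e+06)
v_esc = 9346.4881 m/s = 9.3465 km/s

9.3465 km/s


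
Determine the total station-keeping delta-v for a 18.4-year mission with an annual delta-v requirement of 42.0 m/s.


dV = rate * years = 42.0 * 18.4
dV = 772.8000 m/s

772.8000 m/s


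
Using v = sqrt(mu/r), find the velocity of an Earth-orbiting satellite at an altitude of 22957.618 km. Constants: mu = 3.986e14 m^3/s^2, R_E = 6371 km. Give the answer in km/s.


r = R_E + alt = 6371.0 + 22957.618 = 29328.6180 km = 2.9328618e+07 m
v = sqrt(mu/r) = sqrt(3.986e14 / 2.9328618e+07) = 3686.5731 m/s = 3.6866 km/s

3.6866 km/s


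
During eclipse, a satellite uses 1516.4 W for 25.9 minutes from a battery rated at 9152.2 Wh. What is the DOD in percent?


E_used = P * t / 60 = 1516.4 * 25.9 / 60 = 654.5793 Wh
DOD = E_used / E_total * 100 = 654.5793 / 9152.2 * 100
DOD = 7.1522 %

7.1522 %


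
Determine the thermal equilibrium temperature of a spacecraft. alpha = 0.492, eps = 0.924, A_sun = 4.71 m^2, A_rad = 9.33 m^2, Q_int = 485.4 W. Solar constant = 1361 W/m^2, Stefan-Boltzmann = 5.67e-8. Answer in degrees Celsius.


Numerator = alpha*S*A_sun + Q_int = 0.492*1361*4.71 + 485.4 = 3639.2725 W
Denominator = eps*sigma*A_rad = 0.924*5.67e-8*9.33 = 4.8880616e-07 W/K^4
T^4 = 7.4452263e+09 K^4
T = 293.7443 K = 20.5943 C

20.5943 degrees Celsius


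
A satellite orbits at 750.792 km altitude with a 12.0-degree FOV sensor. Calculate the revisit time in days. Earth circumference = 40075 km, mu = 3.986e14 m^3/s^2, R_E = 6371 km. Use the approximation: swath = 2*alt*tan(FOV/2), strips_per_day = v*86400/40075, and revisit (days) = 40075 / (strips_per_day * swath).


swath = 2*750.792*tan(0.1047198) = 157.8228 km
v = sqrt(mu/r) = 7481.2472 m/s = 7.4812 km/s
strips/day = v*86400/40075 = 7.4812*86400/40075 = 16.1293
coverage/day = strips * swath = 16.1293 * 157.8228 = 2545.5643 km
revisit = 40075 / 2545.5643 = 15.7431 days

15.7431 days


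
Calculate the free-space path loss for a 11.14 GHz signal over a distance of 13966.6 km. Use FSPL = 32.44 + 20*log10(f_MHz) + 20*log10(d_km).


f = 11.14 GHz = 11140.0000 MHz
d = 13966.6 km
FSPL = 32.44 + 20*log10(11140.0000) + 20*log10(13966.6)
FSPL = 32.44 + 80.9377 + 82.9018
FSPL = 196.2795 dB

196.2795 dB


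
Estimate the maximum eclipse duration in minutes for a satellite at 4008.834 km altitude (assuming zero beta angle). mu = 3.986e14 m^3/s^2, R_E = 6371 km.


r = 10379.8340 km
T = 175.4065 min
Eclipse fraction = arcsin(R_E/r)/pi = arcsin(6371.0000/10379.8340)/pi
= arcsin(0.6137863)/pi = 0.2103544
Eclipse duration = 0.2103544 * 175.4065 = 36.8975 min

36.8975 minutes


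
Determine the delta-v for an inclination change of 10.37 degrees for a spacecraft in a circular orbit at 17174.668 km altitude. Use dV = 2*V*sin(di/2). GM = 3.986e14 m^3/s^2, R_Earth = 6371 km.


r = 23545.6680 km = 2.3545668e+07 m
V = sqrt(mu/r) = 4114.4628 m/s
di = 10.37 deg = 0.1809906 rad
dV = 2*V*sin(di/2) = 2*4114.4628*sin(0.09049532)
dV = 743.6633 m/s = 0.7436633 km/s

0.7437 km/s


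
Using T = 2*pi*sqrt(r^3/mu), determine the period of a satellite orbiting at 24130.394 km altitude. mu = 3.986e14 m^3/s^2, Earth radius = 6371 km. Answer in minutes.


r = 30501.3940 km = 3.0501394e+07 m
T = 2*pi*sqrt(r^3/mu) = 2*pi*sqrt(2.8376515e+22 / 3.986e14)
T = 53014.0220 s = 883.5670 min

883.5670 minutes


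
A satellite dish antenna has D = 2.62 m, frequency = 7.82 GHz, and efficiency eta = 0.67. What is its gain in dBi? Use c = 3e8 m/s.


lambda = c/f = 3e8 / 7.82e+09 = 0.03836317 m
G = eta*(pi*D/lambda)^2 = 0.67*(pi*2.62/0.03836317)^2
G = 30842.3973 (linear)
G = 10*log10(30842.3973) = 44.8915 dBi

44.8915 dBi


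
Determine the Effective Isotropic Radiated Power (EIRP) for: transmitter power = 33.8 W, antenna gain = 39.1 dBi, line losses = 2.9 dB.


Pt = 33.8 W = 15.2892 dBW
EIRP = Pt_dBW + Gt - losses = 15.2892 + 39.1 - 2.9 = 51.4892 dBW

51.4892 dBW


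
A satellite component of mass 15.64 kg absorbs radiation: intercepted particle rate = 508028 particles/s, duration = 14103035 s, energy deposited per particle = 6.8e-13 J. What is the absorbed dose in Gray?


Total energy deposited = rate * time * E_per
  = 508028 * 14103035 * 6.8e-13 = 4.8720 J
Dose = E_total / mass = 4.8720 / 15.64
Dose = 0.3115103 Gy

0.3115 Gy


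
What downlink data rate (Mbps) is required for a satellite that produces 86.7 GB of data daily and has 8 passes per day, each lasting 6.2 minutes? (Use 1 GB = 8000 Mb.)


total contact time = 8 * 6.2 * 60 = 2976.0000 s
data = 86.7 GB = 693600.0000 Mb
rate = 693600.0000 / 2976.0000 = 233.0645 Mbps

233.0645 Mbps


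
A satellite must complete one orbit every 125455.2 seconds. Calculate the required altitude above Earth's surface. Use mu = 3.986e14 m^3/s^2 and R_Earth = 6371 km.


T = 125455.2 s
r = (mu*T^2/(4*pi^2))^(1/3) = (3.986e14 * 125455.2^2 / (4*pi^2))^(1/3)
r = 5.4164944e+07 m = 54164.9439 km
alt = r - R_E = 54164.9439 - 6371 = 47793.9439 km

47793.9439 km


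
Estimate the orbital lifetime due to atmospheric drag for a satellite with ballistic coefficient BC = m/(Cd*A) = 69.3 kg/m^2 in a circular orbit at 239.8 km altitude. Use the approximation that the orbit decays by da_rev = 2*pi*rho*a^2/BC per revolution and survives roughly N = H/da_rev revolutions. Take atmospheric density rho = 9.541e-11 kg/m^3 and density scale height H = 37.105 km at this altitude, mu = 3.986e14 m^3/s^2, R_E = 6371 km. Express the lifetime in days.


a = R_E + alt = 6610.8000 km = 6.6108e+06 m
da_rev = 2*pi*rho*a^2/BC = 2*pi*9.541e-11*(6.6108e+06)^2/69.3 = 378.049412 m per revolution
N = H/da_rev = 37105.0000 m / 378.049412 m = 98.1485 revolutions
P = 2*pi*sqrt(a^3/mu) = 5349.2420 s
lifetime = N*P = 98.1485 * 5349.2420 = 525020.3272 s = 6.0766 days

6.0766 days


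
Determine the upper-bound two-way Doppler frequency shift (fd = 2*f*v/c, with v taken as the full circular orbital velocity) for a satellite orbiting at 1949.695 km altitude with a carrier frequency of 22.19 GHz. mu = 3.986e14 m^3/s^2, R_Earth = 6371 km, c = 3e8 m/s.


r = 8.320695e+06 m
v = sqrt(mu/r) = 6921.3187 m/s (worst-case radial velocity)
f = 22.19 GHz = 2.219e+10 Hz
fd = 2*f*v/c = 2*2.219e+10*6921.3187/3.0e+08
fd = 1.0238937e+06 Hz

1.0239e+06 Hz


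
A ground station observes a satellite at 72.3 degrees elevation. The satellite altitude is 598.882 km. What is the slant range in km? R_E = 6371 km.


h = 598.882 km, el = 72.3 deg
d = -R_E*sin(el) + sqrt((R_E*sin(el))^2 + 2*R_E*h + h^2)
d = -6371.0000*sin(1.2619) + sqrt((6371.0000*0.9526615)^2 + 2*6371.0000*598.882 + 598.882^2)
d = 625.9135 km

625.9135 km


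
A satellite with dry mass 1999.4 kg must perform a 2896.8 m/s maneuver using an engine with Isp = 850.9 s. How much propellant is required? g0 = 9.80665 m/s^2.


ve = Isp * g0 = 850.9 * 9.80665 = 8344.478485 m/s
mass ratio = exp(dv/ve) = exp(2896.8/8344.478485) = 1.41503139
m_prop = m_dry * (mr - 1) = 1999.4 * (1.41503139 - 1)
m_prop = 829.8138 kg

829.8138 kg


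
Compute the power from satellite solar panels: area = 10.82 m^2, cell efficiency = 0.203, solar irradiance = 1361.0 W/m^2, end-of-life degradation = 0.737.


P = area * eta * S * degradation
P = 10.82 * 0.203 * 1361.0 * 0.737
P = 2203.1746 W

2203.1746 W


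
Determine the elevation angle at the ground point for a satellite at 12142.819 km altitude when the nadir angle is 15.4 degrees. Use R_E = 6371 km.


r = R_E + alt = 18513.8190 km
Law of sines in the satellite / Earth-center / ground-point triangle:
  sin(nadir)/R_E = sin(90 + el)/r  =>  cos(el) = (r/R_E)*sin(nadir)
cos(el) = (18513.8190 / 6371.0000) * sin(15.4 deg) = 0.7716933
el = arccos(0.7716933) = 39.4938 deg
(Earth-central angle = 90 - nadir - el = 35.1062 deg)

39.4938 degrees


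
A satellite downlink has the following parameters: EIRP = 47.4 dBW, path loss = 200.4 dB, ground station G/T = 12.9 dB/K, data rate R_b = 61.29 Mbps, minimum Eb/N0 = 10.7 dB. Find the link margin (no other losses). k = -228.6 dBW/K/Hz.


C/N0 = EIRP - FSPL + G/T - k = 47.4 - 200.4 + 12.9 - (-228.6)
C/N0 = 88.5000 dB-Hz
R_b = 61.29 Mbps = 6.129e+07 bps -> 10*log10(R_b) = 77.8739 dB-Hz
Eb/N0 = C/N0 - 10*log10(R_b) = 88.5000 - 77.8739 = 10.6261 dB
Margin = Eb/N0 - Eb/N0_req = 10.6261 - 10.7 = -0.07389621 dB (negative margin: link does not close)

-0.0739 dB


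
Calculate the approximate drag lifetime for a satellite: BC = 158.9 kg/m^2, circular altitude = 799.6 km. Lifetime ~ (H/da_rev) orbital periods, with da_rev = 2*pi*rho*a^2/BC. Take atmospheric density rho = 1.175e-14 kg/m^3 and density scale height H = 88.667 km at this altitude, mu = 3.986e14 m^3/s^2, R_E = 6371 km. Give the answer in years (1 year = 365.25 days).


a = R_E + alt = 7170.6000 km = 7.1706e+06 m
da_rev = 2*pi*rho*a^2/BC = 2*pi*1.175e-14*(7.1706e+06)^2/158.9 = 0.0238893774 m per revolution
N = H/da_rev = 88667.0000 m / 0.0238893774 m = 3.711566e+06 revolutions
P = 2*pi*sqrt(a^3/mu) = 6042.8869 s
lifetime = N*P = 3.711566e+06 * 6042.8869 = 2.2428573e+10 s = 259589.9693 days
years = 259589.9693 / 365.25 = 710.7186 years

710.7186 years


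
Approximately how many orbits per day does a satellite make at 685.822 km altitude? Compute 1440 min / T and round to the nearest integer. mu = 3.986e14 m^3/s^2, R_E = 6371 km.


r = 7.056822e+06 m
T = 2*pi*sqrt(r^3/mu) = 5899.6326 s = 98.3272 min
revs/day = 1440 / 98.3272 = 14.6450
Rounded: 15 revolutions per day

15 revolutions per day
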